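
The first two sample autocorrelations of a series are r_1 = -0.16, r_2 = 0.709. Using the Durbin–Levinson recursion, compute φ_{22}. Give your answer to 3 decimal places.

0.701

φ_{22} = (r_2 − r_1²) / (1 − r_1²)
r_1² = (-0.16)² = 0.0256
Numerator = 0.709 − 0.0256 = 0.6834; denominator = 1 − 0.0256 = 0.9744
φ_{22} = 0.6834 / 0.9744 = 0.701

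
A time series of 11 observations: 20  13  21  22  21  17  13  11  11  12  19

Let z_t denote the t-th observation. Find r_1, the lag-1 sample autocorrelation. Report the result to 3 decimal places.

0.432

Mean z̄ = (20 + 13 + 21 + 22 + 21 + 17 + 13 + 11 + 11 + 12 + 19)/11 = 16.3636
Numerator Σ_{t=1}^{10}(z_t−z̄)(z_{t+1}−z̄) = 83.9587
Denominator Σ(z_t−z̄)² = 194.5455
r_1 = 83.9587 / 194.5455 = 0.432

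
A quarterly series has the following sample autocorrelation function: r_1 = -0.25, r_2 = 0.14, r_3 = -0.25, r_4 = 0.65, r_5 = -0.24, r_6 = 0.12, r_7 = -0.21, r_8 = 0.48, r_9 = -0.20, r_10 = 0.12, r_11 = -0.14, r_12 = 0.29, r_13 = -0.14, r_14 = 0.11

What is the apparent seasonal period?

The largest autocorrelation is r_4 = 0.65, with weaker echoes at lags 8 (0.48) and 12 (0.29); the remaining lags stay at or below 0.14.
The dominant spike at lag 4 indicates a seasonal period of 4.

4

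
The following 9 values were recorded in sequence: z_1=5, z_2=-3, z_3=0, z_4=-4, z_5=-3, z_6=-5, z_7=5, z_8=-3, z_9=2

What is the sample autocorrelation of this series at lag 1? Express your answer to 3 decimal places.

-0.365

Mean z̄ = (5 − 3 + 0 − 4 − 3 − 5 + 5 − 3 + 2)/9 = -0.6667
Numerator Σ_{t=1}^{8}(z_t−z̄)(z_{t+1}−z̄) = -43.1111
Denominator Σ(z_t−z̄)² = 118.0000
r_1 = -43.1111 / 118.0000 = -0.365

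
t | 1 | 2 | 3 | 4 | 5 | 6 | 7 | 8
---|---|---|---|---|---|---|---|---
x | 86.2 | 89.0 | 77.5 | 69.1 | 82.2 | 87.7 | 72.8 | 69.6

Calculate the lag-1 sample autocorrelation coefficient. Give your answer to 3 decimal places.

0.153

Mean x̄ = (86.2 + 89.0 + 77.5 + 69.1 + 82.2 + 87.7 + 72.8 + 69.6)/8 = 79.2625
Deviations from mean: 6.9375, 9.7375, -1.7625, -10.1625, 2.9375, 8.4375, -6.4625, -9.6625
Σ(x_t−x̄)(x_{t+1}−x̄) = (67.5539) + (-17.1623) + (17.9114) + (-29.8523) + (24.7852) + (-54.5273) + (62.4439) = 71.1523
Denominator Σ(x_t−x̄)² = 464.2788
r_1 = 71.1523 / 464.2788 = 0.153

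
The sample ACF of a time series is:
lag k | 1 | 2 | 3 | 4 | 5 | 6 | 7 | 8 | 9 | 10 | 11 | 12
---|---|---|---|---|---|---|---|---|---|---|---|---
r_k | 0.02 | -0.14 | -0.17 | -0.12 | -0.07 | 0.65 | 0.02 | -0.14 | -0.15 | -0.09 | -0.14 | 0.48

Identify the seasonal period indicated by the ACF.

6

The largest autocorrelation is r_6 = 0.65, with a weaker echo at lag 12 (0.48); the remaining lags stay at or below 0.02.
The dominant spike at lag 6 indicates a seasonal period of 6.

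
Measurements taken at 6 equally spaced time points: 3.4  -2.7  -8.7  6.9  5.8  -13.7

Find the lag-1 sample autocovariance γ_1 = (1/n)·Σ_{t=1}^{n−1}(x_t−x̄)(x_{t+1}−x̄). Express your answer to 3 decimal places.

-14.243

Mean x̄ = (3.4 − 2.7 − 8.7 + 6.9 + 5.8 − 13.7)/6 = -1.5000
Deviations: 4.9000, -1.2000, -7.2000, 8.4000, 7.3000, -12.2000
Σ_{t=1}^{5}(x_t−x̄)(x_{t+1}−x̄) = -85.4600
γ_1 = -85.4600 / 6 = -14.243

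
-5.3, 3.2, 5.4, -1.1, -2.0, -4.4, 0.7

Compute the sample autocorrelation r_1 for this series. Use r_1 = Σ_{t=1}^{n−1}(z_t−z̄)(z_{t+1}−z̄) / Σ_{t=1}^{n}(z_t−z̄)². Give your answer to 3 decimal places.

0.029

Mean z̄ = (-5.3 + 3.2 + 5.4 − 1.1 − 2.0 − 4.4 + 0.7)/7 = -0.5000
Deviations from mean: -4.8000, 3.7000, 5.9000, -0.6000, -1.5000, -3.9000, 1.2000
Σ(z_t−z̄)(z_{t+1}−z̄) = (-17.7600) + (21.8300) + (-3.5400) + (0.9000) + (5.8500) + (-4.6800) = 2.6000
Denominator Σ(z_t−z̄)² = 90.8000
r_1 = 2.6000 / 90.8000 = 0.029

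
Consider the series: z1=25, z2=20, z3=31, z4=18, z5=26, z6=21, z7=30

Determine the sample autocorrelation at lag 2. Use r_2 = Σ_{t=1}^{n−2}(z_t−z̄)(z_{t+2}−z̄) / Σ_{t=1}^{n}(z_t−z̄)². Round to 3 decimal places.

0.490

Mean z̄ = (25 + 20 + 31 + 18 + 26 + 21 + 30)/7 = 24.4286
Deviations from mean: 0.5714, -4.4286, 6.5714, -6.4286, 1.5714, -3.4286, 5.5714
Σ(z_t−z̄)(z_{t+2}−z̄) = (3.7551) + (28.4694) + (10.3265) + (22.0408) + (8.7551) = 73.3469
Denominator Σ(z_t−z̄)² = 149.7143
r_2 = 73.3469 / 149.7143 = 0.490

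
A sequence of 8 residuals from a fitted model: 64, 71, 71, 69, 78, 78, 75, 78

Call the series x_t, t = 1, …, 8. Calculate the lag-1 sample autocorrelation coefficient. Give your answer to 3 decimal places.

0.299

Mean x̄ = (64 + 71 + 71 + 69 + 78 + 78 + 75 + 78)/8 = 73.0000
Deviations from mean: -9.0000, -2.0000, -2.0000, -4.0000, 5.0000, 5.0000, 2.0000, 5.0000
Σ(x_t−x̄)(x_{t+1}−x̄) = (18.0000) + (4.0000) + (8.0000) + (-20.0000) + (25.0000) + (10.0000) + (10.0000) = 55.0000
Denominator Σ(x_t−x̄)² = 184.0000
r_1 = 55.0000 / 184.0000 = 0.299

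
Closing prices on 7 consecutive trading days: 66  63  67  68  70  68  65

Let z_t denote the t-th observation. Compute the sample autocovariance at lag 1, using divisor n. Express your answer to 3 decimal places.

1.172

Mean z̄ = (66 + 63 + 67 + 68 + 70 + 68 + 65)/7 = 66.7143
Deviations: -0.7143, -3.7143, 0.2857, 1.2857, 3.2857, 1.2857, -1.7143
Σ_{t=1}^{6}(z_t−z̄)(z_{t+1}−z̄) = 8.2041
γ_1 = 8.2041 / 7 = 1.172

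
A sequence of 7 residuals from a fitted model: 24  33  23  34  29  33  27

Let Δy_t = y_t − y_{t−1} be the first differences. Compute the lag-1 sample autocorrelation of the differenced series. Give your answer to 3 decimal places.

-0.793

First differences Δy: 9, -10, 11, -5, 4, -6
Mean of differences = 0.5000
Numerator Σ(Δy_t−Δȳ)(Δy_{t+1}−Δȳ) = -299.2500
Denominator Σ(Δy_t−Δȳ)² = 377.5000
r_1(Δy) = -299.2500 / 377.5000 = -0.793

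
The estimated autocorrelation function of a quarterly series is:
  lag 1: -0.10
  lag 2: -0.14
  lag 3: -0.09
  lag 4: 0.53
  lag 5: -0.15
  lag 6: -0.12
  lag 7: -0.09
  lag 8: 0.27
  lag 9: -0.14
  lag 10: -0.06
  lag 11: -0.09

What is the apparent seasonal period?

4

The largest autocorrelation is r_4 = 0.53, with a weaker echo at lag 8 (0.27); the remaining lags stay at or below -0.06.
The dominant spike at lag 4 indicates a seasonal period of 4.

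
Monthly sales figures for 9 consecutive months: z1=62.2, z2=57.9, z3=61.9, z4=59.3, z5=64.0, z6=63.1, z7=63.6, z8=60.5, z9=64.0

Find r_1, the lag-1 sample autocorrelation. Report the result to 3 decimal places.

-0.201

Mean z̄ = (62.2 + 57.9 + 61.9 + 59.3 + 64.0 + 63.1 + 63.6 + 60.5 + 64.0)/9 = 61.8333
Numerator Σ_{t=1}^{8}(z_t−z̄)(z_{t+1}−z̄) = -7.6244
Denominator Σ(z_t−z̄)² = 37.9200
r_1 = -7.6244 / 37.9200 = -0.201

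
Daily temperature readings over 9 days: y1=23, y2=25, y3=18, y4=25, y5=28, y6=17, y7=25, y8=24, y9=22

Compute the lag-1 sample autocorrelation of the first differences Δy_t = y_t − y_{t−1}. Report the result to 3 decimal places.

First differences Δy: 2, -7, 7, 3, -11, 8, -1, -2
Mean of differences = -0.1250
Numerator Σ(Δy_t−Δȳ)(Δy_{t+1}−Δȳ) = -169.1406
Denominator Σ(Δy_t−Δȳ)² = 300.8750
r_1(Δy) = -169.1406 / 300.8750 = -0.562

-0.562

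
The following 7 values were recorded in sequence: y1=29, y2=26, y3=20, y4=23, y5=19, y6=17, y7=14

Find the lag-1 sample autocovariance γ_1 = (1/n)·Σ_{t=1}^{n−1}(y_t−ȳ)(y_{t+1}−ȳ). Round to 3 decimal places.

Mean ȳ = (29 + 26 + 20 + 23 + 19 + 17 + 14)/7 = 21.1429
Σ_{t=1}^{6}(y_t−ȳ)(y_{t+1}−ȳ) = 64.9796
γ_1 = 64.9796 / 7 = 9.283

9.283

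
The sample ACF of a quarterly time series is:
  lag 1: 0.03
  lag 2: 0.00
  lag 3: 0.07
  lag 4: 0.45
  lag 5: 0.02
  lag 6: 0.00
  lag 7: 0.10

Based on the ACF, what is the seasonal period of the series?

4

The largest autocorrelation is r_4 = 0.45; the remaining lags stay at or below 0.10.
The dominant spike at lag 4 indicates a seasonal period of 4.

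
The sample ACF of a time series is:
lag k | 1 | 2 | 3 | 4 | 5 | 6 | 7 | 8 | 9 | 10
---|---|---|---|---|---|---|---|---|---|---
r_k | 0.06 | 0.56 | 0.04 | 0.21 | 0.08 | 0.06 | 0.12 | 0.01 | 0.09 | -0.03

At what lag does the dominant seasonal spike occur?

2

The largest autocorrelation is r_2 = 0.56, with a weaker echo at lag 4 (0.21); the remaining lags stay at or below 0.12.
The dominant spike at lag 2 indicates a seasonal period of 2.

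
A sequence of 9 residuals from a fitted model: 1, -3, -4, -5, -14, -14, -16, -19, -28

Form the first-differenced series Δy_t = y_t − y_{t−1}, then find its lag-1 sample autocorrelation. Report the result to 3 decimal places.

First differences Δy: -4, -1, -1, -9, 0, -2, -3, -9
Mean of differences = -3.6250
Numerator Σ(Δy_t−Δȳ)(Δy_{t+1}−Δȳ) = -24.1406
Denominator Σ(Δy_t−Δȳ)² = 87.8750
r_1(Δy) = -24.1406 / 87.8750 = -0.275

-0.275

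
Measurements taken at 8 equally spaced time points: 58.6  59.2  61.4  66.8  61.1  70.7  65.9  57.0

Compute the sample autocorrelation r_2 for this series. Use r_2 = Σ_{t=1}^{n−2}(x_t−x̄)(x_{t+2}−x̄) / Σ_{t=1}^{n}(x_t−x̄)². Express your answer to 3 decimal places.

-0.152

Mean x̄ = (58.6 + 59.2 + 61.4 + 66.8 + 61.1 + 70.7 + 65.9 + 57.0)/8 = 62.5875
Σ(x_t−x̄)(x_{t+2}−x̄) = (4.7352) + (-14.2698) + (1.7664) + (34.1739) + (-4.9273) + (-45.3286) = -23.8503
Denominator Σ(x_t−x̄)² = 156.7488
r_2 = -23.8503 / 156.7488 = -0.152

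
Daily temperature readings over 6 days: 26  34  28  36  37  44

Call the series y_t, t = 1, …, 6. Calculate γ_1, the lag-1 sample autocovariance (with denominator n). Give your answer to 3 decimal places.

Mean ȳ = (26 + 34 + 28 + 36 + 37 + 44)/6 = 34.1667
Σ_{t=1}^{5}(y_t−ȳ)(y_{t+1}−ȳ) = 24.1389
γ_1 = 24.1389 / 6 = 4.023

4.023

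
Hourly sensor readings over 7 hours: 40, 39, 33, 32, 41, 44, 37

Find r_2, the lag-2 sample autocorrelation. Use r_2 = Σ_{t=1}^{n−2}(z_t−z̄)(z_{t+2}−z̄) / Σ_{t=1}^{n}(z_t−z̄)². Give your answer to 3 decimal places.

-0.625

Mean z̄ = (40 + 39 + 33 + 32 + 41 + 44 + 37)/7 = 38.0000
Deviations from mean: 2.0000, 1.0000, -5.0000, -6.0000, 3.0000, 6.0000, -1.0000
Numerator Σ_{t=1}^{5}(z_t−z̄)(z_{t+2}−z̄) = -70.0000
Denominator Σ(z_t−z̄)² = 112.0000
r_2 = -70.0000 / 112.0000 = -0.625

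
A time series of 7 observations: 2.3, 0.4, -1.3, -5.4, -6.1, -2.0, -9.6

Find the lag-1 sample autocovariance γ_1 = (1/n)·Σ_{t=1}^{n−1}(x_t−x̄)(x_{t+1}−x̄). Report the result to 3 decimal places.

2.501

Mean x̄ = (2.3 + 0.4 − 1.3 − 5.4 − 6.1 − 2.0 − 9.6)/7 = -3.1000
Σ_{t=1}^{6}(x_t−x̄)(x_{t+1}−x̄) = 17.5100
γ_1 = 17.5100 / 7 = 2.501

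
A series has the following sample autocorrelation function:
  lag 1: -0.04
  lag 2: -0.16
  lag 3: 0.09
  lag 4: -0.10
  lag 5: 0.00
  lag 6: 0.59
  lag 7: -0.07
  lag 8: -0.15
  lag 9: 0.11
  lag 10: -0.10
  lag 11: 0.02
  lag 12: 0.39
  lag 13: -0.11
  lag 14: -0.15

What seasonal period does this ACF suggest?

6

The largest autocorrelation is r_6 = 0.59, with a weaker echo at lag 12 (0.39); the remaining lags stay at or below 0.11.
The dominant spike at lag 6 indicates a seasonal period of 6.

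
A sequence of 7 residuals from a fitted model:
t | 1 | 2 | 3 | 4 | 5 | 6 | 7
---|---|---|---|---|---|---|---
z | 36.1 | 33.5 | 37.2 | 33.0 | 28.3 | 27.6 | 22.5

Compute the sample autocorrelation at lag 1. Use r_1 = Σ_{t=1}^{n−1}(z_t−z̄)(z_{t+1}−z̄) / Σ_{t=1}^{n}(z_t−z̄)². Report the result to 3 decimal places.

Mean z̄ = (36.1 + 33.5 + 37.2 + 33.0 + 28.3 + 27.6 + 22.5)/7 = 31.1714
Deviations from mean: 4.9286, 2.3286, 6.0286, 1.8286, -2.8714, -3.5714, -8.6714
Numerator Σ_{t=1}^{6}(z_t−z̄)(z_{t+1}−z̄) = 72.5120
Denominator Σ(z_t−z̄)² = 165.5943
r_1 = 72.5120 / 165.5943 = 0.438

0.438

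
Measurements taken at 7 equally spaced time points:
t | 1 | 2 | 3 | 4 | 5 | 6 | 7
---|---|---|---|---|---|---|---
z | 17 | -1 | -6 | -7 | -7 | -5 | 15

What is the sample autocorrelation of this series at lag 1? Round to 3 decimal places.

0.092

Mean z̄ = (17 − 1 − 6 − 7 − 7 − 5 + 15)/7 = 0.8571
Σ(z_t−z̄)(z_{t+1}−z̄) = (-29.9796) + (12.7347) + (53.8776) + (61.7347) + (46.0204) + (-82.8367) = 61.5510
Denominator Σ(z_t−z̄)² = 668.8571
r_1 = 61.5510 / 668.8571 = 0.092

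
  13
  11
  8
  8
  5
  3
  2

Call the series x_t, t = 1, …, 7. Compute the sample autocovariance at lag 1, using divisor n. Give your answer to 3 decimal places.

Mean x̄ = (13 + 11 + 8 + 8 + 5 + 3 + 2)/7 = 7.1429
Deviations: 5.8571, 3.8571, 0.8571, 0.8571, -2.1429, -4.1429, -5.1429
Σ_{t=1}^{6}(x_t−x̄)(x_{t+1}−x̄) = 54.9796
γ_1 = 54.9796 / 7 = 7.854

7.854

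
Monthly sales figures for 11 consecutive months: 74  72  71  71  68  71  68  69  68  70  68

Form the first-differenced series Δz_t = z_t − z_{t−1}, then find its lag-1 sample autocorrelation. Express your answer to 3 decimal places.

First differences Δz: -2, -1, 0, -3, 3, -3, 1, -1, 2, -2
Mean of differences = -0.6000
Numerator Σ(Δz_t−Δz̄)(Δz_{t+1}−Δz̄) = -27.5600
Denominator Σ(Δz_t−Δz̄)² = 38.4000
r_1(Δz) = -27.5600 / 38.4000 = -0.718

-0.718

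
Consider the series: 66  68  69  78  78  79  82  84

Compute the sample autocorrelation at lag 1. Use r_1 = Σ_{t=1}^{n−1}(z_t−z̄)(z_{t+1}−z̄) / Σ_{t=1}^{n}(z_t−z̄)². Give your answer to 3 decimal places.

Mean z̄ = (66 + 68 + 69 + 78 + 78 + 79 + 82 + 84)/8 = 75.5000
Deviations from mean: -9.5000, -7.5000, -6.5000, 2.5000, 2.5000, 3.5000, 6.5000, 8.5000
Σ(z_t−z̄)(z_{t+1}−z̄) = (71.2500) + (48.7500) + (-16.2500) + (6.2500) + (8.7500) + (22.7500) + (55.2500) = 196.7500
Denominator Σ(z_t−z̄)² = 328.0000
r_1 = 196.7500 / 328.0000 = 0.600

0.600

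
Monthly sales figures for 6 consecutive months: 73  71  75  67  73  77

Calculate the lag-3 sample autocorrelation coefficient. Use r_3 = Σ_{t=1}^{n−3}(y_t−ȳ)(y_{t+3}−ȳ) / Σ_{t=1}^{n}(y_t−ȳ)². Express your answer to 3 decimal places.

Mean ȳ = (73 + 71 + 75 + 67 + 73 + 77)/6 = 72.6667
Deviations from mean: 0.3333, -1.6667, 2.3333, -5.6667, 0.3333, 4.3333
Numerator Σ_{t=1}^{3}(y_t−ȳ)(y_{t+3}−ȳ) = 7.6667
Denominator Σ(y_t−ȳ)² = 59.3333
r_3 = 7.6667 / 59.3333 = 0.129

0.129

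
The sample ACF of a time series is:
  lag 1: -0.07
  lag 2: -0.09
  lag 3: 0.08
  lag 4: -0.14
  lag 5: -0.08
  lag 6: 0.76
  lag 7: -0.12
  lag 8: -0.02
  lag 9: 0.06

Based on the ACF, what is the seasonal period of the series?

6

The largest autocorrelation is r_6 = 0.76; the remaining lags stay at or below 0.08.
The dominant spike at lag 6 indicates a seasonal period of 6.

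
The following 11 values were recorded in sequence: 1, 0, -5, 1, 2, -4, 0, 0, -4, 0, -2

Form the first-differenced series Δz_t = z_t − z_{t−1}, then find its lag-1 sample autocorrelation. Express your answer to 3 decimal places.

-0.487

First differences Δz: -1, -5, 6, 1, -6, 4, 0, -4, 4, -2
Mean of differences = -0.3000
Numerator Σ(Δz_t−Δz̄)(Δz_{t+1}−Δz̄) = -73.0900
Denominator Σ(Δz_t−Δz̄)² = 150.1000
r_1(Δz) = -73.0900 / 150.1000 = -0.487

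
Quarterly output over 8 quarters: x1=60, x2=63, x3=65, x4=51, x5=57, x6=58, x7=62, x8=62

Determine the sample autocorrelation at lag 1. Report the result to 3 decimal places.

0.014

Mean x̄ = (60 + 63 + 65 + 51 + 57 + 58 + 62 + 62)/8 = 59.7500
Deviations from mean: 0.2500, 3.2500, 5.2500, -8.7500, -2.7500, -1.7500, 2.2500, 2.2500
Numerator Σ_{t=1}^{7}(x_t−x̄)(x_{t+1}−x̄) = 1.9375
Denominator Σ(x_t−x̄)² = 135.5000
r_1 = 1.9375 / 135.5000 = 0.014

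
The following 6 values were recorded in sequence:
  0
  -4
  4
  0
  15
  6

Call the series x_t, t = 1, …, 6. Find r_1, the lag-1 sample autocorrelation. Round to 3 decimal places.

0.042

Mean x̄ = (0 − 4 + 4 + 0 + 15 + 6)/6 = 3.5000
Numerator Σ_{t=1}^{5}(x_t−x̄)(x_{t+1}−x̄) = 9.2500
Denominator Σ(x_t−x̄)² = 219.5000
r_1 = 9.2500 / 219.5000 = 0.042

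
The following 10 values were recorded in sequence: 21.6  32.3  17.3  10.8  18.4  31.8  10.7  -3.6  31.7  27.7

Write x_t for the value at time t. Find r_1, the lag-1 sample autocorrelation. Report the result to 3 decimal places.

Mean x̄ = (21.6 + 32.3 + 17.3 + 10.8 + 18.4 + 31.8 + 10.7 − 3.6 + 31.7 + 27.7)/10 = 19.8700
Numerator Σ_{t=1}^{9}(x_t−x̄)(x_{t+1}−x̄) = -70.5349
Denominator Σ(x_t−x̄)² = 1227.0410
r_1 = -70.5349 / 1227.0410 = -0.057

-0.057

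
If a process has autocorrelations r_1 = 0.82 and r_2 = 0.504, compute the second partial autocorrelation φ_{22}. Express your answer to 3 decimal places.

φ_{22} = (r_2 − r_1²) / (1 − r_1²)
r_1² = (0.82)² = 0.6724
Numerator = 0.504 − 0.6724 = -0.1684; denominator = 1 − 0.6724 = 0.3276
φ_{22} = -0.1684 / 0.3276 = -0.514

-0.514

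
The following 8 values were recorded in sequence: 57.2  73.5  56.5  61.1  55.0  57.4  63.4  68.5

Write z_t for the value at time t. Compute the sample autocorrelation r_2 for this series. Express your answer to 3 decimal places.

Mean z̄ = (57.2 + 73.5 + 56.5 + 61.1 + 55.0 + 57.4 + 63.4 + 68.5)/8 = 61.5750
Σ(z_t−z̄)(z_{t+2}−z̄) = (22.2031) + (-5.6644) + (33.3681) + (1.9831) + (-11.9994) + (-28.9119) = 10.9788
Denominator Σ(z_t−z̄)² = 299.2750
r_2 = 10.9788 / 299.2750 = 0.037

0.037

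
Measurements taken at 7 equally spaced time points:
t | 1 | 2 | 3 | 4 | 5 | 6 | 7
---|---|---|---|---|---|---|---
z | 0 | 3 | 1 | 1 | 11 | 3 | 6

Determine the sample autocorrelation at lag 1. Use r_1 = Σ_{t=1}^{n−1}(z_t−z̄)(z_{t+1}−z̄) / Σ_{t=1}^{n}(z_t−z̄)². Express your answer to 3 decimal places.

-0.167

Mean z̄ = (0 + 3 + 1 + 1 + 11 + 3 + 6)/7 = 3.5714
Deviations from mean: -3.5714, -0.5714, -2.5714, -2.5714, 7.4286, -0.5714, 2.4286
Numerator Σ_{t=1}^{6}(z_t−z̄)(z_{t+1}−z̄) = -14.6122
Denominator Σ(z_t−z̄)² = 87.7143
r_1 = -14.6122 / 87.7143 = -0.167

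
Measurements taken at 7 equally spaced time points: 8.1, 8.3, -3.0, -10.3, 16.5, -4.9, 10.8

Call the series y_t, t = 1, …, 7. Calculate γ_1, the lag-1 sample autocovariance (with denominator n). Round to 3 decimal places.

-38.258

Mean ȳ = (8.1 + 8.3 − 3.0 − 10.3 + 16.5 − 4.9 + 10.8)/7 = 3.6429
Deviations: 4.4571, 4.6571, -6.6429, -13.9429, 12.8571, -8.5429, 7.1571
Σ_{t=1}^{6}(y_t−ȳ)(y_{t+1}−ȳ) = -267.8033
γ_1 = -267.8033 / 7 = -38.258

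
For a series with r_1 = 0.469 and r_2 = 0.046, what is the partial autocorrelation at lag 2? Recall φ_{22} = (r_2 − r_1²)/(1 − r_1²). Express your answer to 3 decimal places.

-0.223

φ_{22} = (r_2 − r_1²) / (1 − r_1²)
r_1² = (0.469)² = 0.219961
Numerator = 0.046 − 0.2200 = -0.1740; denominator = 1 − 0.2200 = 0.7800
φ_{22} = -0.1740 / 0.7800 = -0.223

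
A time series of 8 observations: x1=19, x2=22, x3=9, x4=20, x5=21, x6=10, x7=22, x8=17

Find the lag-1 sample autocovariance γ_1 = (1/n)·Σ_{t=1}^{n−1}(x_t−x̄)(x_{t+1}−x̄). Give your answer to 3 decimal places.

Mean x̄ = (19 + 22 + 9 + 20 + 21 + 10 + 22 + 17)/8 = 17.5000
Σ_{t=1}^{7}(x_t−x̄)(x_{t+1}−x̄) = -106.2500
γ_1 = -106.2500 / 8 = -13.281

-13.281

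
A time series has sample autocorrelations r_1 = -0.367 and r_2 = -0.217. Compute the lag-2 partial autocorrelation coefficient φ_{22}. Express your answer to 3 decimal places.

-0.406

φ_{22} = (r_2 − r_1²) / (1 − r_1²)
r_1² = (-0.367)² = 0.134689
Numerator = -0.217 − 0.1347 = -0.3517; denominator = 1 − 0.1347 = 0.8653
φ_{22} = -0.3517 / 0.8653 = -0.406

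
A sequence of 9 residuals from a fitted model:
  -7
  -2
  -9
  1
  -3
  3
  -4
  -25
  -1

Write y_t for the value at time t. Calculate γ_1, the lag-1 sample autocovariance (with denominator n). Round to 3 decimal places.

Mean ȳ = (-7 − 2 − 9 + 1 − 3 + 3 − 4 − 25 − 1)/9 = -5.2222
Σ_{t=1}^{8}(y_t−ȳ)(y_{t+1}−ȳ) = -106.9383
γ_1 = -106.9383 / 9 = -11.882

-11.882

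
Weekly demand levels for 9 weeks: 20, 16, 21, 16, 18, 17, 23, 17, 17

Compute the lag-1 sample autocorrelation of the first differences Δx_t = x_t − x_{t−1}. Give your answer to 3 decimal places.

First differences Δx: -4, 5, -5, 2, -1, 6, -6, 0
Mean of differences = -0.3750
Numerator Σ(Δx_t−Δx̄)(Δx_{t+1}−Δx̄) = -98.7656
Denominator Σ(Δx_t−Δx̄)² = 141.8750
r_1(Δx) = -98.7656 / 141.8750 = -0.696

-0.696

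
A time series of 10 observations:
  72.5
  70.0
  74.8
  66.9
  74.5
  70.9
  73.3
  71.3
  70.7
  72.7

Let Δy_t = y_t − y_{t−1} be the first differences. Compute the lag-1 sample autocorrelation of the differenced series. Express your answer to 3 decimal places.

-0.854

First differences Δy: -2.5, 4.8, -7.9, 7.6, -3.6, 2.4, -2.0, -0.6, 2.0
Mean of differences = 0.0222
Numerator Σ(Δy_t−Δȳ)(Δy_{t+1}−Δȳ) = -150.7760
Denominator Σ(Δy_t−Δȳ)² = 176.5356
r_1(Δy) = -150.7760 / 176.5356 = -0.854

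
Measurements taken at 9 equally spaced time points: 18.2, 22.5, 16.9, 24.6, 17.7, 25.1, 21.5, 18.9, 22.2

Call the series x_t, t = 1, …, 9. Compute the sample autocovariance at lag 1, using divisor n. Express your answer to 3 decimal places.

-5.781

Mean x̄ = (18.2 + 22.5 + 16.9 + 24.6 + 17.7 + 25.1 + 21.5 + 18.9 + 22.2)/9 = 20.8444
Σ_{t=1}^{8}(x_t−x̄)(x_{t+1}−x̄) = -52.0331
γ_1 = -52.0331 / 9 = -5.781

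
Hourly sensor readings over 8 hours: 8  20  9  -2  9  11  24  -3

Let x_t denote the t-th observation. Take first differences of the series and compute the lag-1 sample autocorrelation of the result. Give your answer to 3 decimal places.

-0.310

First differences Δx: 12, -11, -11, 11, 2, 13, -27
Mean of differences = -1.5714
Numerator Σ(Δx_t−Δx̄)(Δx_{t+1}−Δx̄) = -431.1837
Denominator Σ(Δx_t−Δx̄)² = 1391.7143
r_1(Δx) = -431.1837 / 1391.7143 = -0.310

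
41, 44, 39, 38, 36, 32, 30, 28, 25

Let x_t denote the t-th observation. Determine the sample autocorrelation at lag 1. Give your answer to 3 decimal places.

Mean x̄ = (41 + 44 + 39 + 38 + 36 + 32 + 30 + 28 + 25)/9 = 34.7778
Numerator Σ_{t=1}^{8}(x_t−x̄)(x_{t+1}−x̄) = 222.3951
Denominator Σ(x_t−x̄)² = 325.5556
r_1 = 222.3951 / 325.5556 = 0.683

0.683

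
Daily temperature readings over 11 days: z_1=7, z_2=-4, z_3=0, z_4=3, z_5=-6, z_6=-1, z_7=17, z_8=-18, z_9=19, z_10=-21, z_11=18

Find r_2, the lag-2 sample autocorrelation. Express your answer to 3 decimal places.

Mean z̄ = (7 − 4 + 0 + 3 − 6 − 1 + 17 − 18 + 19 − 21 + 18)/11 = 1.2727
Numerator Σ_{t=1}^{9}(z_t−z̄)(z_{t+2}−z̄) = 922.9421
Denominator Σ(z_t−z̄)² = 1832.1818
r_2 = 922.9421 / 1832.1818 = 0.504

0.504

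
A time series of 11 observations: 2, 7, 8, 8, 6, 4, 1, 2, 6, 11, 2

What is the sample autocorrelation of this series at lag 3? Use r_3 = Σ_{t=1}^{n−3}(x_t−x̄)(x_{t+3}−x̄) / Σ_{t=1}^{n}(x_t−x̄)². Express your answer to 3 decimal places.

-0.390

Mean x̄ = (2 + 7 + 8 + 8 + 6 + 4 + 1 + 2 + 6 + 11 + 2)/11 = 5.1818
Numerator Σ_{t=1}^{8}(x_t−x̄)(x_{t+3}−x̄) = -40.3719
Denominator Σ(x_t−x̄)² = 103.6364
r_3 = -40.3719 / 103.6364 = -0.390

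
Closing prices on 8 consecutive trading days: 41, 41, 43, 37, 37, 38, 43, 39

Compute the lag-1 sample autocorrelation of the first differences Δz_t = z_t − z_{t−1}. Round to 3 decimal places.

First differences Δz: 0, 2, -6, 0, 1, 5, -4
Mean of differences = -0.2857
Numerator Σ(Δz_t−Δz̄)(Δz_{t+1}−Δz̄) = -26.5102
Denominator Σ(Δz_t−Δz̄)² = 81.4286
r_1(Δz) = -26.5102 / 81.4286 = -0.326

-0.326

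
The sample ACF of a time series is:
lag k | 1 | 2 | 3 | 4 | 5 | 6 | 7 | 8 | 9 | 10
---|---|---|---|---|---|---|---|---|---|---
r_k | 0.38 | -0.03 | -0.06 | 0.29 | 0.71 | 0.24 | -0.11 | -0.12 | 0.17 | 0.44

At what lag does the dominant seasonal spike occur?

5

The largest autocorrelation is r_5 = 0.71, with a weaker echo at lag 10 (0.44); the remaining lags stay at or below 0.38.
The dominant spike at lag 5 indicates a seasonal period of 5.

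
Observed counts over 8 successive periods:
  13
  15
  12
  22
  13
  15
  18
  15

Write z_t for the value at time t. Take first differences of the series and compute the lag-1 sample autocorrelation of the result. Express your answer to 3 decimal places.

First differences Δz: 2, -3, 10, -9, 2, 3, -3
Mean of differences = 0.2857
Numerator Σ(Δz_t−Δz̄)(Δz_{t+1}−Δz̄) = -147.9388
Denominator Σ(Δz_t−Δz̄)² = 215.4286
r_1(Δz) = -147.9388 / 215.4286 = -0.687

-0.687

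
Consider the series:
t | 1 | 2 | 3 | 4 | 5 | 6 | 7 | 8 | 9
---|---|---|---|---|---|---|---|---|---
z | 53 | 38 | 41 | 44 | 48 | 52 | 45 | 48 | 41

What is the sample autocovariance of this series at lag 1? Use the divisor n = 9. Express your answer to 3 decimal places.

Mean z̄ = (53 + 38 + 41 + 44 + 48 + 52 + 45 + 48 + 41)/9 = 45.5556
Σ_{t=1}^{8}(z_t−z̄)(z_{t+1}−z̄) = -18.8642
γ_1 = -18.8642 / 9 = -2.096

-2.096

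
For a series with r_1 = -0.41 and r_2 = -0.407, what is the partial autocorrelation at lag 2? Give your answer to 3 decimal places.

φ_{22} = (r_2 − r_1²) / (1 − r_1²)
r_1² = (-0.41)² = 0.1681
Numerator = -0.407 − 0.1681 = -0.5751; denominator = 1 − 0.1681 = 0.8319
φ_{22} = -0.5751 / 0.8319 = -0.691

-0.691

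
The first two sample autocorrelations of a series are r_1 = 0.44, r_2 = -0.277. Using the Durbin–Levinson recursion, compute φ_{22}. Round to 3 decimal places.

-0.584

φ_{22} = (r_2 − r_1²) / (1 − r_1²)
r_1² = (0.44)² = 0.1936
Numerator = -0.277 − 0.1936 = -0.4706; denominator = 1 − 0.1936 = 0.8064
φ_{22} = -0.4706 / 0.8064 = -0.584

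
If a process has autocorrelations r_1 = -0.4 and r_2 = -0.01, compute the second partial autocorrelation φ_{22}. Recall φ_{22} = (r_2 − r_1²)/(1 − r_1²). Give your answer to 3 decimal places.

φ_{22} = (r_2 − r_1²) / (1 − r_1²)
r_1² = (-0.4)² = 0.16
Numerator = -0.01 − 0.1600 = -0.1700; denominator = 1 − 0.1600 = 0.8400
φ_{22} = -0.1700 / 0.8400 = -0.202

-0.202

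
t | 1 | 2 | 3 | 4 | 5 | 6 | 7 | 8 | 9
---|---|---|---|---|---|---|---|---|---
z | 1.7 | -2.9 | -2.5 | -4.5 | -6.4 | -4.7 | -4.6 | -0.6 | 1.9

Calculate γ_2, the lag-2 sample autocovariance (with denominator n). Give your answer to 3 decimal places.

-0.016

Mean z̄ = (1.7 − 2.9 − 2.5 − 4.5 − 6.4 − 4.7 − 4.6 − 0.6 + 1.9)/9 = -2.5111
Σ_{t=1}^{7}(z_t−z̄)(z_{t+2}−z̄) = -0.1436
γ_2 = -0.1436 / 9 = -0.016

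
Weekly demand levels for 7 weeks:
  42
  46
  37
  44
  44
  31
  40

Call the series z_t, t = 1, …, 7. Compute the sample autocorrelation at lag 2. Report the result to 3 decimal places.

-0.210

Mean z̄ = (42 + 46 + 37 + 44 + 44 + 31 + 40)/7 = 40.5714
Deviations from mean: 1.4286, 5.4286, -3.5714, 3.4286, 3.4286, -9.5714, -0.5714
Σ(z_t−z̄)(z_{t+2}−z̄) = (-5.1020) + (18.6122) + (-12.2449) + (-32.8163) + (-1.9592) = -33.5102
Denominator Σ(z_t−z̄)² = 159.7143
r_2 = -33.5102 / 159.7143 = -0.210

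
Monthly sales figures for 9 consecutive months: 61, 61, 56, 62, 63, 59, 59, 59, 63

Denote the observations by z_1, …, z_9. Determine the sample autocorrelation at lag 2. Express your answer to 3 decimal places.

Mean z̄ = (61 + 61 + 56 + 62 + 63 + 59 + 59 + 59 + 63)/9 = 60.3333
Numerator Σ_{t=1}^{7}(z_t−z̄)(z_{t+2}−z̄) = -20.8889
Denominator Σ(z_t−z̄)² = 42.0000
r_2 = -20.8889 / 42.0000 = -0.497

-0.497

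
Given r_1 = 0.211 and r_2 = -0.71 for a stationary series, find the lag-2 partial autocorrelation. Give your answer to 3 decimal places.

φ_{22} = (r_2 − r_1²) / (1 − r_1²)
r_1² = (0.211)² = 0.044521
Numerator = -0.71 − 0.0445 = -0.7545; denominator = 1 − 0.0445 = 0.9555
φ_{22} = -0.7545 / 0.9555 = -0.790

-0.790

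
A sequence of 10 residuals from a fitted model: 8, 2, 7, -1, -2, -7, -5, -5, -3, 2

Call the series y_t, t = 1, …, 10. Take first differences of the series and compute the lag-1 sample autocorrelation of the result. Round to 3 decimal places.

First differences Δy: -6, 5, -8, -1, -5, 2, 0, 2, 5
Mean of differences = -0.6667
Numerator Σ(Δy_t−Δȳ)(Δy_{t+1}−Δȳ) = -60.7778
Denominator Σ(Δy_t−Δȳ)² = 180.0000
r_1(Δy) = -60.7778 / 180.0000 = -0.338

-0.338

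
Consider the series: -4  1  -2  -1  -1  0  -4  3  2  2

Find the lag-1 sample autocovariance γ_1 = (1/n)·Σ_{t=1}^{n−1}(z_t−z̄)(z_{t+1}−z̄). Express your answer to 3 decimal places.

Mean z̄ = (-4 + 1 − 2 − 1 − 1 + 0 − 4 + 3 + 2 + 2)/10 = -0.4000
Σ_{t=1}^{9}(z_t−z̄)(z_{t+1}−z̄) = -5.9600
γ_1 = -5.9600 / 10 = -0.596

-0.596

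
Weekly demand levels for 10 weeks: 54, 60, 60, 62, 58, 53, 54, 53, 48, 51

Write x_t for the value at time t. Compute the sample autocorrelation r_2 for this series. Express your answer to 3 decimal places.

Mean x̄ = (54 + 60 + 60 + 62 + 58 + 53 + 54 + 53 + 48 + 51)/10 = 55.3000
Numerator Σ_{t=1}^{8}(x_t−x̄)(x_{t+2}−x̄) = 43.8200
Denominator Σ(x_t−x̄)² = 182.1000
r_2 = 43.8200 / 182.1000 = 0.241

0.241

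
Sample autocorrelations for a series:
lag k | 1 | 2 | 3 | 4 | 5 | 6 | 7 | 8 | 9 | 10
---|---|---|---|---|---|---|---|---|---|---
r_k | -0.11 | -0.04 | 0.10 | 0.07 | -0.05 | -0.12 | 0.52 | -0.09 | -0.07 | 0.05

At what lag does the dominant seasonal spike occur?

The largest autocorrelation is r_7 = 0.52; the remaining lags stay at or below 0.10.
The dominant spike at lag 7 indicates a seasonal period of 7.

7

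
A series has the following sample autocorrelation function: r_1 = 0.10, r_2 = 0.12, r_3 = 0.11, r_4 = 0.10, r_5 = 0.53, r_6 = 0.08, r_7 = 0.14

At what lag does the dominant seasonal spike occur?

5

The largest autocorrelation is r_5 = 0.53; the remaining lags stay at or below 0.14.
The dominant spike at lag 5 indicates a seasonal period of 5.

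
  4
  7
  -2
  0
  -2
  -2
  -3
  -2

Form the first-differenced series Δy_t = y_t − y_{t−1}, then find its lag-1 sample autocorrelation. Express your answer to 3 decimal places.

First differences Δy: 3, -9, 2, -2, 0, -1, 1
Mean of differences = -0.8571
Numerator Σ(Δy_t−Δȳ)(Δy_{t+1}−Δȳ) = -59.3061
Denominator Σ(Δy_t−Δȳ)² = 94.8571
r_1(Δy) = -59.3061 / 94.8571 = -0.625

-0.625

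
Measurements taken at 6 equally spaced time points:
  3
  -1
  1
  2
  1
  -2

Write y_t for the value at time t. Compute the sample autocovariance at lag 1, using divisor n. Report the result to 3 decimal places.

-0.741

Mean ȳ = (3 − 1 + 1 + 2 + 1 − 2)/6 = 0.6667
Deviations: 2.3333, -1.6667, 0.3333, 1.3333, 0.3333, -2.6667
Σ_{t=1}^{5}(y_t−ȳ)(y_{t+1}−ȳ) = -4.4444
γ_1 = -4.4444 / 6 = -0.741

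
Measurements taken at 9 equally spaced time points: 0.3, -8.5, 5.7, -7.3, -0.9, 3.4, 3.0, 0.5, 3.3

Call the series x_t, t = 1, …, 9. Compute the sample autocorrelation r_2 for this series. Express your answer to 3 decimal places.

Mean x̄ = (0.3 − 8.5 + 5.7 − 7.3 − 0.9 + 3.4 + 3.0 + 0.5 + 3.3)/9 = -0.0556
Σ(x_t−x̄)(x_{t+2}−x̄) = (2.0464) + (61.1753) + (-4.8602) + (-25.0336) + (-2.5802) + (1.9198) + (10.2531) = 42.9205
Denominator Σ(x_t−x̄)² = 190.6022
r_2 = 42.9205 / 190.6022 = 0.225

0.225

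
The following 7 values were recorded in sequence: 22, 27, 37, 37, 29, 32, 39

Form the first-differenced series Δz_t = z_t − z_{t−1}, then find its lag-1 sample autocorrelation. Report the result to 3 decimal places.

0.125

First differences Δz: 5, 10, 0, -8, 3, 7
Mean of differences = 2.8333
Numerator Σ(Δz_t−Δz̄)(Δz_{t+1}−Δz̄) = 24.8056
Denominator Σ(Δz_t−Δz̄)² = 198.8333
r_1(Δz) = 24.8056 / 198.8333 = 0.125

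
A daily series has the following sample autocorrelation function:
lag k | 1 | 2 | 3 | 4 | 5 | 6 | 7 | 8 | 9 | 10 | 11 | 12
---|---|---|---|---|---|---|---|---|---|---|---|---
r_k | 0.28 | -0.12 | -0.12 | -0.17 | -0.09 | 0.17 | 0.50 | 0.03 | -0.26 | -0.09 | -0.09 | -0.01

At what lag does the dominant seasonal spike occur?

The largest autocorrelation is r_7 = 0.50; the remaining lags stay at or below 0.28.
The dominant spike at lag 7 indicates a seasonal period of 7.

7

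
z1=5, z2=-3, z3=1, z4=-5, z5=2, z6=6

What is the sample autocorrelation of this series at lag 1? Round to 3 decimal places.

Mean z̄ = (5 − 3 + 1 − 5 + 2 + 6)/6 = 1.0000
Deviations from mean: 4.0000, -4.0000, 0.0000, -6.0000, 1.0000, 5.0000
Σ(z_t−z̄)(z_{t+1}−z̄) = (-16.0000) + (0.0000) + (0.0000) + (-6.0000) + (5.0000) = -17.0000
Denominator Σ(z_t−z̄)² = 94.0000
r_1 = -17.0000 / 94.0000 = -0.181

-0.181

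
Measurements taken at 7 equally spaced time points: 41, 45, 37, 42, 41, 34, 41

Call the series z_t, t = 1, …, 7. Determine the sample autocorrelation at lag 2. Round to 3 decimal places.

Mean z̄ = (41 + 45 + 37 + 42 + 41 + 34 + 41)/7 = 40.1429
Deviations from mean: 0.8571, 4.8571, -3.1429, 1.8571, 0.8571, -6.1429, 0.8571
Σ(z_t−z̄)(z_{t+2}−z̄) = (-2.6939) + (9.0204) + (-2.6939) + (-11.4082) + (0.7347) = -7.0408
Denominator Σ(z_t−z̄)² = 76.8571
r_2 = -7.0408 / 76.8571 = -0.092

-0.092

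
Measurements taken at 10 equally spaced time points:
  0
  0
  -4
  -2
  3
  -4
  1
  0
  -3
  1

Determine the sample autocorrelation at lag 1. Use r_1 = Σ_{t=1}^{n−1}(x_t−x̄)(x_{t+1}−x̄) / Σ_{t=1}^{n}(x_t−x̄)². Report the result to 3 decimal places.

Mean x̄ = (0 + 0 − 4 − 2 + 3 − 4 + 1 + 0 − 3 + 1)/10 = -0.8000
Numerator Σ_{t=1}^{9}(x_t−x̄)(x_{t+1}−x̄) = -24.8400
Denominator Σ(x_t−x̄)² = 49.6000
r_1 = -24.8400 / 49.6000 = -0.501

-0.501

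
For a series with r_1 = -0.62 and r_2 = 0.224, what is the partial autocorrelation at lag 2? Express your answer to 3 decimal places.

-0.261

φ_{22} = (r_2 − r_1²) / (1 − r_1²)
r_1² = (-0.62)² = 0.3844
Numerator = 0.224 − 0.3844 = -0.1604; denominator = 1 − 0.3844 = 0.6156
φ_{22} = -0.1604 / 0.6156 = -0.261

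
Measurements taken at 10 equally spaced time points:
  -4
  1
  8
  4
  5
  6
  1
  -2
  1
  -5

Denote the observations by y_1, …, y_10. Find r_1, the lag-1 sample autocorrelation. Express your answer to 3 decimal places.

Mean ȳ = (-4 + 1 + 8 + 4 + 5 + 6 + 1 − 2 + 1 − 5)/10 = 1.5000
Numerator Σ_{t=1}^{9}(y_t−ȳ)(y_{t+1}−ȳ) = 44.7500
Denominator Σ(y_t−ȳ)² = 166.5000
r_1 = 44.7500 / 166.5000 = 0.269

0.269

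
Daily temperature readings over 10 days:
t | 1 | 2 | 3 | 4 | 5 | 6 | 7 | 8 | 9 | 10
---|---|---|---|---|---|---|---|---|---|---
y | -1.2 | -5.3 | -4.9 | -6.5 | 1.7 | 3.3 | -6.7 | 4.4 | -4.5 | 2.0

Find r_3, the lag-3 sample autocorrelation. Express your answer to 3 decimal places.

Mean ȳ = (-1.2 − 5.3 − 4.9 − 6.5 + 1.7 + 3.3 − 6.7 + 4.4 − 4.5 + 2.0)/10 = -1.7700
Numerator Σ_{t=1}^{7}(y_t−ȳ)(y_{t+3}−ȳ) = -18.5127
Denominator Σ(y_t−ȳ)² = 166.7410
r_3 = -18.5127 / 166.7410 = -0.111

-0.111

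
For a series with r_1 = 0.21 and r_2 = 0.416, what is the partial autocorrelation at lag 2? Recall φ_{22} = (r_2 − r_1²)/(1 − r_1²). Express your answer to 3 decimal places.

φ_{22} = (r_2 − r_1²) / (1 − r_1²)
r_1² = (0.21)² = 0.0441
Numerator = 0.416 − 0.0441 = 0.3719; denominator = 1 − 0.0441 = 0.9559
φ_{22} = 0.3719 / 0.9559 = 0.389

0.389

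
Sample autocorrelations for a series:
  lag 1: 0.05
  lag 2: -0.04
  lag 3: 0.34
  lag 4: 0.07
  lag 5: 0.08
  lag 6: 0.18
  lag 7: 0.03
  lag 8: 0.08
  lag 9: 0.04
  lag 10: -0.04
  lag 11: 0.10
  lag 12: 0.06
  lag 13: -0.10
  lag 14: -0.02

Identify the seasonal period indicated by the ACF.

The largest autocorrelation is r_3 = 0.34, with a weaker echo at lag 6 (0.18); the remaining lags stay at or below 0.10.
The dominant spike at lag 3 indicates a seasonal period of 3.

3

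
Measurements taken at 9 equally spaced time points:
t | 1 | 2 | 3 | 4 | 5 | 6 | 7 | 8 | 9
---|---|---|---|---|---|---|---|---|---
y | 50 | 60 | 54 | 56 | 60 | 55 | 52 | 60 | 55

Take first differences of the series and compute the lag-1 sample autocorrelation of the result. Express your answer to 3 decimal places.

First differences Δy: 10, -6, 2, 4, -5, -3, 8, -5
Mean of differences = 0.6250
Numerator Σ(Δy_t−Δȳ)(Δy_{t+1}−Δȳ) = -133.3906
Denominator Σ(Δy_t−Δȳ)² = 275.8750
r_1(Δy) = -133.3906 / 275.8750 = -0.484

-0.484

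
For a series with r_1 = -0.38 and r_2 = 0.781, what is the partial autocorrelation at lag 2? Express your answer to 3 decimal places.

φ_{22} = (r_2 − r_1²) / (1 − r_1²)
r_1² = (-0.38)² = 0.1444
Numerator = 0.781 − 0.1444 = 0.6366; denominator = 1 − 0.1444 = 0.8556
φ_{22} = 0.6366 / 0.8556 = 0.744

0.744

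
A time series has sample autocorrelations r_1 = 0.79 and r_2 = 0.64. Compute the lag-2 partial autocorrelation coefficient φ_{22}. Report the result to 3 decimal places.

0.042

φ_{22} = (r_2 − r_1²) / (1 − r_1²)
r_1² = (0.79)² = 0.6241
Numerator = 0.64 − 0.6241 = 0.0159; denominator = 1 − 0.6241 = 0.3759
φ_{22} = 0.0159 / 0.3759 = 0.042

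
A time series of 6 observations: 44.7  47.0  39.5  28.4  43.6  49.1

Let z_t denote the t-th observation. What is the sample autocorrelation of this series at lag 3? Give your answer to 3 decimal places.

-0.168

Mean z̄ = (44.7 + 47.0 + 39.5 + 28.4 + 43.6 + 49.1)/6 = 42.0500
Deviations from mean: 2.6500, 4.9500, -2.5500, -13.6500, 1.5500, 7.0500
Σ(z_t−z̄)(z_{t+3}−z̄) = (-36.1725) + (7.6725) + (-17.9775) = -46.4775
Denominator Σ(z_t−z̄)² = 276.4550
r_3 = -46.4775 / 276.4550 = -0.168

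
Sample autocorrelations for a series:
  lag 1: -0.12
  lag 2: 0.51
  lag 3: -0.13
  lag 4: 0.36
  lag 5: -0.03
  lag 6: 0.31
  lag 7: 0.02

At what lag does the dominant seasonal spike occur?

The largest autocorrelation is r_2 = 0.51, with weaker echoes at lags 4 (0.36) and 6 (0.31); the remaining lags stay at or below 0.02.
The dominant spike at lag 2 indicates a seasonal period of 2.

2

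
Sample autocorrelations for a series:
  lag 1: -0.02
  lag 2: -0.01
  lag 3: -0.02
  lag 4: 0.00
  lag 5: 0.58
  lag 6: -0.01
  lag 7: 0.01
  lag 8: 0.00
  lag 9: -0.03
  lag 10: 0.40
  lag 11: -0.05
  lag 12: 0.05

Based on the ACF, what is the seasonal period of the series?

5

The largest autocorrelation is r_5 = 0.58, with a weaker echo at lag 10 (0.40); the remaining lags stay at or below 0.05.
The dominant spike at lag 5 indicates a seasonal period of 5.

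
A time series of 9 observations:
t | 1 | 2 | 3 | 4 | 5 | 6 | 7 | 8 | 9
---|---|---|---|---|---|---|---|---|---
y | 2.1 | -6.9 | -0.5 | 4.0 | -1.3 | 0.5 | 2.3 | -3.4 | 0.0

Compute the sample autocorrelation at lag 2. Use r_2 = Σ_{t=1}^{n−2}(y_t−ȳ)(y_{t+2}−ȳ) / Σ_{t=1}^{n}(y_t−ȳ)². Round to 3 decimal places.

Mean ȳ = (2.1 − 6.9 − 0.5 + 4.0 − 1.3 + 0.5 + 2.3 − 3.4 + 0.0)/9 = -0.3556
Σ(y_t−ȳ)(y_{t+2}−ȳ) = (-0.3547) + (-28.5047) + (0.1364) + (3.7264) + (-2.5080) + (-2.6047) + (0.9442) = -29.1651
Denominator Σ(y_t−ȳ)² = 85.9222
r_2 = -29.1651 / 85.9222 = -0.339

-0.339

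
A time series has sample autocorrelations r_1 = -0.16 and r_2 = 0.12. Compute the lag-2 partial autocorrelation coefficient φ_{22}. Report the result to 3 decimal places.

0.097

φ_{22} = (r_2 − r_1²) / (1 − r_1²)
r_1² = (-0.16)² = 0.0256
Numerator = 0.12 − 0.0256 = 0.0944; denominator = 1 − 0.0256 = 0.9744
φ_{22} = 0.0944 / 0.9744 = 0.097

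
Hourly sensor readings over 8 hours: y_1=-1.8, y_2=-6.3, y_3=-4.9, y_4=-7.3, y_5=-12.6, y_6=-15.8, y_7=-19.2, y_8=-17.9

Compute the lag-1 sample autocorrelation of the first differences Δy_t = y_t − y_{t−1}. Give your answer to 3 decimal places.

First differences Δy: -4.5, 1.4, -2.4, -5.3, -3.2, -3.4, 1.3
Mean of differences = -2.3000
Numerator Σ(Δy_t−Δȳ)(Δy_{t+1}−Δȳ) = -8.4800
Denominator Σ(Δy_t−Δȳ)² = 42.5200
r_1(Δy) = -8.4800 / 42.5200 = -0.199

-0.199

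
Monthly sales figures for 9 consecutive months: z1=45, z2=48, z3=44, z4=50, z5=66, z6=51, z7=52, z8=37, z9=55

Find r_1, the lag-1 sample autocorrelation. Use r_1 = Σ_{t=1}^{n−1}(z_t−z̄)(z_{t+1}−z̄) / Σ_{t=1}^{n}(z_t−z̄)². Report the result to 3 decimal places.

Mean z̄ = (45 + 48 + 44 + 50 + 66 + 51 + 52 + 37 + 55)/9 = 49.7778
Numerator Σ_{t=1}^{8}(z_t−z̄)(z_{t+1}−z̄) = -51.4938
Denominator Σ(z_t−z̄)² = 519.5556
r_1 = -51.4938 / 519.5556 = -0.099

-0.099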